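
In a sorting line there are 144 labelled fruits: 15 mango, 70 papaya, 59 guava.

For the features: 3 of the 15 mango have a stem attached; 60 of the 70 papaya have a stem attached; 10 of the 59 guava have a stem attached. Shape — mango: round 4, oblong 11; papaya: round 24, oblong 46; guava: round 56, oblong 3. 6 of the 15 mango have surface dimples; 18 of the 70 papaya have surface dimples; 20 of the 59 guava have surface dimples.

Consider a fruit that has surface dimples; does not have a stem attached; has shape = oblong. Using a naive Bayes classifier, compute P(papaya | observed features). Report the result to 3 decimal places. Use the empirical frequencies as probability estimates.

0.279

mango: (15/144) × (12/15) × (11/15) × (6/15) ≈ 0.0244444
papaya: (70/144) × (10/70) × (46/70) × (18/70) ≈ 0.0117347
guava: (59/144) × (49/59) × (3/59) × (20/59) ≈ 0.00586517
P(papaya | x) = 0.0117347 / 0.04204427 ≈ 0.279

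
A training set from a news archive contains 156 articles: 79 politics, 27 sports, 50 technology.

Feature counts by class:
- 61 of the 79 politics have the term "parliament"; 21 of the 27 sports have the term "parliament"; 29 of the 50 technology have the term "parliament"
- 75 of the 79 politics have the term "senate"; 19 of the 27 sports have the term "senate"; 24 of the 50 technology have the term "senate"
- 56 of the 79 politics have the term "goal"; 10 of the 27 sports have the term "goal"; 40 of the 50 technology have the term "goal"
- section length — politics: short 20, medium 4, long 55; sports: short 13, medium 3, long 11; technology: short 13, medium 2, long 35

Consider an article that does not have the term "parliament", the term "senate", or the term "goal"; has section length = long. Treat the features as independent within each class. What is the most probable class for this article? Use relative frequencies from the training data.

politics: (79/156) × (18/79) × (4/79) × (23/79) × (55/79) ≈ 0.00118418
sports: (27/156) × (6/27) × (8/27) × (17/27) × (11/27) ≈ 0.00292326
technology: (50/156) × (21/50) × (26/50) × (10/50) × (35/50) = 0.0098
Highest score → technology.

technology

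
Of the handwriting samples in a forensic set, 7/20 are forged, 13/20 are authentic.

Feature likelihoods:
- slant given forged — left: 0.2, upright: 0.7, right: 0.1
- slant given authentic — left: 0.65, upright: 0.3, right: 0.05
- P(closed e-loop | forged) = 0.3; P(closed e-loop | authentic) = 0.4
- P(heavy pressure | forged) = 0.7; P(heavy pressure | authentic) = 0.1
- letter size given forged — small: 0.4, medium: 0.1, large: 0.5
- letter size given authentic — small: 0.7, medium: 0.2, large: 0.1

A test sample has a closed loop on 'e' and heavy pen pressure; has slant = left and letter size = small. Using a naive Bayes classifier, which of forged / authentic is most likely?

forged: 0.35 × 0.2 × 0.3 × 0.7 × 0.4 = 0.00588
authentic: 0.65 × 0.65 × 0.4 × 0.1 × 0.7 = 0.01183
Highest score → authentic.

authentic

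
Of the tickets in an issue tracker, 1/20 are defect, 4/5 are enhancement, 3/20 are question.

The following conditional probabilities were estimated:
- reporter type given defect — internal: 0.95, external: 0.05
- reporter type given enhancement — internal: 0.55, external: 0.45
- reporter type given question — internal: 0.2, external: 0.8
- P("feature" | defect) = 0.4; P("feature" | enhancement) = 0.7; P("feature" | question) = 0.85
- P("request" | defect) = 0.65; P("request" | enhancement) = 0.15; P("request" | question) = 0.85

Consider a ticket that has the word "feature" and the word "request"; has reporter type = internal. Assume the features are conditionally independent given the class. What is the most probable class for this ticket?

enhancement

defect: 0.05 × 0.95 × 0.4 × 0.65 = 0.01235
enhancement: 0.8 × 0.55 × 0.7 × 0.15 = 0.0462
question: 0.15 × 0.2 × 0.85 × 0.85 = 0.021675
Highest score → enhancement.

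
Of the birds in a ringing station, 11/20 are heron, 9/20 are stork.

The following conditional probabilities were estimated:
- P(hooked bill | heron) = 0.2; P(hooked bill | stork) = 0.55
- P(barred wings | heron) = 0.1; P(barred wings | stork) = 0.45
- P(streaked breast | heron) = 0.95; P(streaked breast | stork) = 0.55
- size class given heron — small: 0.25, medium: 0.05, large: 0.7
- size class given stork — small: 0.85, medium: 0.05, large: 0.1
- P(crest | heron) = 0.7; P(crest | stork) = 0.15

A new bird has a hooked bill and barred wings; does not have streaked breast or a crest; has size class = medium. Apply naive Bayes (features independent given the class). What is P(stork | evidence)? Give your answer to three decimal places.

0.996

heron: 0.55 × 0.2 × 0.1 × (1−0.95) × 0.05 × (1−0.7) = 0.00000825
stork: 0.45 × 0.55 × 0.45 × (1−0.55) × 0.05 × (1−0.15) = 0.002130046875
P(stork | x) = 0.002130046875 / 0.002138296875 ≈ 0.996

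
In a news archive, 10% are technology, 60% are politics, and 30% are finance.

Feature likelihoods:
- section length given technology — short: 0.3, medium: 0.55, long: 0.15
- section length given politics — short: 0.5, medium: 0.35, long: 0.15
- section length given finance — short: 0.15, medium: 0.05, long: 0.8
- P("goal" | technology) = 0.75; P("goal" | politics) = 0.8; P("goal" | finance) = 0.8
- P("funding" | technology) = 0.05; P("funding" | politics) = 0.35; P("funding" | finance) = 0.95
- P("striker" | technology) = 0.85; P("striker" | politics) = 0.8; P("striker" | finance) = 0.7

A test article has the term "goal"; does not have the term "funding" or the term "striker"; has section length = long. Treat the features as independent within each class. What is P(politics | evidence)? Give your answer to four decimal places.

0.6761

technology: 0.1 × 0.15 × 0.75 × (1−0.05) × (1−0.85) = 0.001603125
politics: 0.6 × 0.15 × 0.8 × (1−0.35) × (1−0.8) = 0.00936
finance: 0.3 × 0.8 × 0.8 × (1−0.95) × (1−0.7) = 0.00288
P(politics | x) = 0.00936 / 0.013843125 ≈ 0.6761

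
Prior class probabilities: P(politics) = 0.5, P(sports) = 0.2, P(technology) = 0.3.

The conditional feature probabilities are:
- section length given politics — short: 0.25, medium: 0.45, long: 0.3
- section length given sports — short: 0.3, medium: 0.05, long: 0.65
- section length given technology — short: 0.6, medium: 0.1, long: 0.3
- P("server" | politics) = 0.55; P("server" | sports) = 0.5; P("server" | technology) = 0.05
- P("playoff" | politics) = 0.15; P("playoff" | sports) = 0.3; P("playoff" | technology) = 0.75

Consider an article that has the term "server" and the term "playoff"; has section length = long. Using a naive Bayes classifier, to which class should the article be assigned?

sports

politics: 0.5 × 0.3 × 0.55 × 0.15 = 0.012375
sports: 0.2 × 0.65 × 0.5 × 0.3 = 0.0195
technology: 0.3 × 0.3 × 0.05 × 0.75 = 0.003375
Highest score → sports.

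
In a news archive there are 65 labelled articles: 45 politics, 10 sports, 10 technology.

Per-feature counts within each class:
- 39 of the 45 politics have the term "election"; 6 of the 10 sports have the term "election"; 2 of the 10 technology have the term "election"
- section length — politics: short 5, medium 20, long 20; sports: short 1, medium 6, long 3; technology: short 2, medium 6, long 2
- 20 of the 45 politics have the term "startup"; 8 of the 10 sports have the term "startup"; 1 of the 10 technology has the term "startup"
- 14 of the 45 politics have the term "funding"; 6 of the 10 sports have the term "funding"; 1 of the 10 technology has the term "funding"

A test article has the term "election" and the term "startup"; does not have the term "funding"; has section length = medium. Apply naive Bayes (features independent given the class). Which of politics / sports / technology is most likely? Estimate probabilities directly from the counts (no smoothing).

politics: (45/65) × (39/45) × (20/45) × (20/45) × (31/45) ≈ 0.0816461
sports: (10/65) × (6/10) × (6/10) × (8/10) × (4/10) ≈ 0.0177231
technology: (10/65) × (2/10) × (6/10) × (1/10) × (9/10) ≈ 0.00166154
Highest score → politics.

politics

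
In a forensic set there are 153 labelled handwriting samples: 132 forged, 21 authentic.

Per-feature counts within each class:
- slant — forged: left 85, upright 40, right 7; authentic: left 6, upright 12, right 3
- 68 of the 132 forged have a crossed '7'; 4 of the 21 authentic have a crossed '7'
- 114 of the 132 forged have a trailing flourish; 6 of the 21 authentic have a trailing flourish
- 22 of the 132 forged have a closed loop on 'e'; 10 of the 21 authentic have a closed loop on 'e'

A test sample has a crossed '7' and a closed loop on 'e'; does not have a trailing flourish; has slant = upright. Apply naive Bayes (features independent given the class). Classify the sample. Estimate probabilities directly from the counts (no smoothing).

forged: (132/153) × (40/132) × (68/132) × (18/132) × (22/132) ≈ 0.00306091
authentic: (21/153) × (12/21) × (4/21) × (15/21) × (10/21) ≈ 0.0050814
Highest score → authentic.

authentic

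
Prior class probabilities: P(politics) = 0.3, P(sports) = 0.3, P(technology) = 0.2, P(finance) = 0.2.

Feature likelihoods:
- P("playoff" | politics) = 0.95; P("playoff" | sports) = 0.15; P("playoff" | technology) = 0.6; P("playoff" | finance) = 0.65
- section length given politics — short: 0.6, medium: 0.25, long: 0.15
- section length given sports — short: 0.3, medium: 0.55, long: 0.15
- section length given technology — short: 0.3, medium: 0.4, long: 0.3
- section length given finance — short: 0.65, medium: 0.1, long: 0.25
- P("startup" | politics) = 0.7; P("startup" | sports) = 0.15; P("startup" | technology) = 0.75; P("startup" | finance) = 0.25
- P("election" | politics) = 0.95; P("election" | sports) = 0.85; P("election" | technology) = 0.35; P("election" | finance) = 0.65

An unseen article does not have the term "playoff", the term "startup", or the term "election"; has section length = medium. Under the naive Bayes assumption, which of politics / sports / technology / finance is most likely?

politics: 0.3 × (1−0.95) × 0.25 × (1−0.7) × (1−0.95) = 0.00005625
sports: 0.3 × (1−0.15) × 0.55 × (1−0.15) × (1−0.85) = 0.017881875
technology: 0.2 × (1−0.6) × 0.4 × (1−0.75) × (1−0.35) = 0.0052
finance: 0.2 × (1−0.65) × 0.1 × (1−0.25) × (1−0.65) = 0.0018375
Highest score → sports.

sports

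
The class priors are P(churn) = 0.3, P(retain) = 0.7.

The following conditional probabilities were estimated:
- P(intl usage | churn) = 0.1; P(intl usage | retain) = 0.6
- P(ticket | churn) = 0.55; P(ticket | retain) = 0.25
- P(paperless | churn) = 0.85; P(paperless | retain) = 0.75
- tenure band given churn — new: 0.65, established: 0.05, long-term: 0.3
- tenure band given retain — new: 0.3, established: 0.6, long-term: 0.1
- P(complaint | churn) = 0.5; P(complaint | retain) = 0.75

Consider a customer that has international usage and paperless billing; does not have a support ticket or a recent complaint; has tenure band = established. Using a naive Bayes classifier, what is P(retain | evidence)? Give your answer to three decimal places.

churn: 0.3 × 0.1 × (1−0.55) × 0.85 × 0.05 × (1−0.5) = 0.000286875
retain: 0.7 × 0.6 × (1−0.25) × 0.75 × 0.6 × (1−0.75) = 0.0354375
P(retain | x) = 0.0354375 / 0.035724375 ≈ 0.992

0.992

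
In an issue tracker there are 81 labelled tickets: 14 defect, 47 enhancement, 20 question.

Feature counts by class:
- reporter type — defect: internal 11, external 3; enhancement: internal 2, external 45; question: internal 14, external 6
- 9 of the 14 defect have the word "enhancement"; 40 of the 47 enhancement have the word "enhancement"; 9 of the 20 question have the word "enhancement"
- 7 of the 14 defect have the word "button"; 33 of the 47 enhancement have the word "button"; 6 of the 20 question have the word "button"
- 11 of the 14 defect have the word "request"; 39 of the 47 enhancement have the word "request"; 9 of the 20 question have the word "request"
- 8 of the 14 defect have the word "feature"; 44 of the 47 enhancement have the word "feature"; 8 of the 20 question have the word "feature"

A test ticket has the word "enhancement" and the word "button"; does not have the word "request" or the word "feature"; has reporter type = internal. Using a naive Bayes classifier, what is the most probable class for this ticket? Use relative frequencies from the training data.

defect: (14/81) × (11/14) × (9/14) × (7/14) × (3/14) × (6/14) ≈ 0.00400875
enhancement: (47/81) × (2/47) × (40/47) × (33/47) × (8/47) × (3/47) ≈ 0.000160302
question: (20/81) × (14/20) × (9/20) × (6/20) × (11/20) × (12/20) = 0.0077
Highest score → question.

question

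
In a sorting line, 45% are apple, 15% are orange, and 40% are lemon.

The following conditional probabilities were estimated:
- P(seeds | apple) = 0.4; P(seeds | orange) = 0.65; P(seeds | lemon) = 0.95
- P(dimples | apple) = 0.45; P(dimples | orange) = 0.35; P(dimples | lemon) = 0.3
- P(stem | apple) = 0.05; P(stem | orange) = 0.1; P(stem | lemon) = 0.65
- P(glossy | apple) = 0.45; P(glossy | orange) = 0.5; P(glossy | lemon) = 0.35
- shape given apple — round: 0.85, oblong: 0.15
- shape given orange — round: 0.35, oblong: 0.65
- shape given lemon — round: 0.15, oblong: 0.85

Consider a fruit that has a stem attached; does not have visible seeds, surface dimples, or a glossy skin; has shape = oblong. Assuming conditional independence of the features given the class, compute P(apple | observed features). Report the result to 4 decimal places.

apple: 0.45 × (1−0.4) × (1−0.45) × 0.05 × (1−0.45) × 0.15 = 0.0006125625
orange: 0.15 × (1−0.65) × (1−0.35) × 0.1 × (1−0.5) × 0.65 = 0.0011090625
lemon: 0.4 × (1−0.95) × (1−0.3) × 0.65 × (1−0.35) × 0.85 = 0.00502775
P(apple | x) = 0.0006125625 / 0.006749375 ≈ 0.0908

0.0908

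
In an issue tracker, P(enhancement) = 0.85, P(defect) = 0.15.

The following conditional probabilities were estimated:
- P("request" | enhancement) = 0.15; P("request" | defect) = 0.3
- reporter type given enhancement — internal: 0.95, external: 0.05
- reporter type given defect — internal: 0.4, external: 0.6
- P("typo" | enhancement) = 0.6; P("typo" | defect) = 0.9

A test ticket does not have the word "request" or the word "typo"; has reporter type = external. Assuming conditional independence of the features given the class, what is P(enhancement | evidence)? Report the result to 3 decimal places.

0.696

enhancement: 0.85 × (1−0.15) × 0.05 × (1−0.6) = 0.01445
defect: 0.15 × (1−0.3) × 0.6 × (1−0.9) = 0.0063
P(enhancement | x) = 0.01445 / 0.02075 ≈ 0.696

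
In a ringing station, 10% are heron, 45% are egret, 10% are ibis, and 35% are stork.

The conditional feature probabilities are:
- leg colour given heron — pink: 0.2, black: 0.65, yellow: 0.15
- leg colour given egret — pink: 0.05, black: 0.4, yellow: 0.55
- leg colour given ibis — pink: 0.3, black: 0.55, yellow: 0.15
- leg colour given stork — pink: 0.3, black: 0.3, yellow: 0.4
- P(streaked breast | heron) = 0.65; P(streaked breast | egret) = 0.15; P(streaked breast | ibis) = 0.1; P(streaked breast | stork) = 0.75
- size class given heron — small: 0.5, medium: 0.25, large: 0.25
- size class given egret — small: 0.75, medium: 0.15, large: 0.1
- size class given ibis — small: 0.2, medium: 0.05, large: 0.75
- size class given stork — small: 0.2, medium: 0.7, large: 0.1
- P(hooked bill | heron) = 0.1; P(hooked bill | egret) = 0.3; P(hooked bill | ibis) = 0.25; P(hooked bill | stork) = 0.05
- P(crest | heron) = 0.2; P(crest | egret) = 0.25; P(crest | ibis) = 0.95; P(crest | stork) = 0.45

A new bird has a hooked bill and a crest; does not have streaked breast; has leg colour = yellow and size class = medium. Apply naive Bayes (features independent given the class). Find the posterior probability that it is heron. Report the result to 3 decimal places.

0.008

heron: 0.1 × 0.15 × (1−0.65) × 0.25 × 0.1 × 0.2 = 0.00002625
egret: 0.45 × 0.55 × (1−0.15) × 0.15 × 0.3 × 0.25 = 0.00236671875
ibis: 0.1 × 0.15 × (1−0.1) × 0.05 × 0.25 × 0.95 = 0.0001603125
stork: 0.35 × 0.4 × (1−0.75) × 0.7 × 0.05 × 0.45 = 0.00055125
P(heron | x) = 0.00002625 / 0.00310453125 ≈ 0.008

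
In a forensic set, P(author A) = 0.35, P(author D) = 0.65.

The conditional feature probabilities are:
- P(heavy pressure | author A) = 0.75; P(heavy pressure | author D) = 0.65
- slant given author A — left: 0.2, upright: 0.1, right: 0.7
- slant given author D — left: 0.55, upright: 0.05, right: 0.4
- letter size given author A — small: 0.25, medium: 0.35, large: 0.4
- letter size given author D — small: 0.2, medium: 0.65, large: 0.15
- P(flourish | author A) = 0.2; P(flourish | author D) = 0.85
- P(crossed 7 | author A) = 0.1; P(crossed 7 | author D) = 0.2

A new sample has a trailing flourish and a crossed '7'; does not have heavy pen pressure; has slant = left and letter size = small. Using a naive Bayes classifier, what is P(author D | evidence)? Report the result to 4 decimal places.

0.9798

author A: 0.35 × (1−0.75) × 0.2 × 0.25 × 0.2 × 0.1 = 0.0000875
author D: 0.65 × (1−0.65) × 0.55 × 0.2 × 0.85 × 0.2 = 0.00425425
P(author D | x) = 0.00425425 / 0.00434175 ≈ 0.9798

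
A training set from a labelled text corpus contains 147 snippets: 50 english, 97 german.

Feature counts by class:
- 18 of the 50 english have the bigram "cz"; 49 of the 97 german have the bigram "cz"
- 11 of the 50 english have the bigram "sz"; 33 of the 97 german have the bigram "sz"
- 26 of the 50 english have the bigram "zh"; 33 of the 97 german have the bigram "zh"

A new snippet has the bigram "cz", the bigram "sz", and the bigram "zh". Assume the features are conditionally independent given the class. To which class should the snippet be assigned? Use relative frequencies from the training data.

english: (50/147) × (18/50) × (11/50) × (26/50) ≈ 0.0140082
german: (97/147) × (49/97) × (33/97) × (33/97) ≈ 0.0385801
Highest score → german.

german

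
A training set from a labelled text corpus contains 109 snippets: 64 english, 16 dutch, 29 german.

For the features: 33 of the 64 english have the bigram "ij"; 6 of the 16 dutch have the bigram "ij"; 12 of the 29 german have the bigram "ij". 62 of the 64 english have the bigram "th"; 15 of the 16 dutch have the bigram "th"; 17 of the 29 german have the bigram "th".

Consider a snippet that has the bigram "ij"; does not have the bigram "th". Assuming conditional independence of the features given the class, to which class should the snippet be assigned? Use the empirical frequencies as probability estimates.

german

english: (64/109) × (33/64) × (2/64) ≈ 0.00946101
dutch: (16/109) × (6/16) × (1/16) ≈ 0.00344037
german: (29/109) × (12/29) × (12/29) ≈ 0.0455552
Highest score → german.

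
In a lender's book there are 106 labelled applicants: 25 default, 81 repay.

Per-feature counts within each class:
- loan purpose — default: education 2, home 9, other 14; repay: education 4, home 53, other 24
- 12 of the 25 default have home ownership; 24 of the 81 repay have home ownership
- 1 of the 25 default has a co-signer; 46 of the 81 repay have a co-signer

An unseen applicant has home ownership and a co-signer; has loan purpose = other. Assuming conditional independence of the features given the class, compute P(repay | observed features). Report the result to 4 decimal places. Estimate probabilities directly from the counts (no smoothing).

0.9376

default: (25/106) × (14/25) × (12/25) × (1/25) ≈ 0.00253585
repay: (81/106) × (24/81) × (24/81) × (46/81) ≈ 0.0380982
P(repay | x) = 0.0380982 / 0.04063405 ≈ 0.9376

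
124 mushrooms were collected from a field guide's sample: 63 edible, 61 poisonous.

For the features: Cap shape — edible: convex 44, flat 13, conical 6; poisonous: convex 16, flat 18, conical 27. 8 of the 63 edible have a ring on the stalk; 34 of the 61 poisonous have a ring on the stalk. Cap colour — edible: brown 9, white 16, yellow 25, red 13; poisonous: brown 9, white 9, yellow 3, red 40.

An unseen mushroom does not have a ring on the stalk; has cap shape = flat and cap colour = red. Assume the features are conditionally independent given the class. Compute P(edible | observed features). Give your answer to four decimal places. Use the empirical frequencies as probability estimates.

edible: (63/124) × (13/63) × (55/63) × (13/63) ≈ 0.0188863
poisonous: (61/124) × (18/61) × (27/61) × (40/61) ≈ 0.0421323
P(edible | x) = 0.0188863 / 0.0610186 ≈ 0.3095

0.3095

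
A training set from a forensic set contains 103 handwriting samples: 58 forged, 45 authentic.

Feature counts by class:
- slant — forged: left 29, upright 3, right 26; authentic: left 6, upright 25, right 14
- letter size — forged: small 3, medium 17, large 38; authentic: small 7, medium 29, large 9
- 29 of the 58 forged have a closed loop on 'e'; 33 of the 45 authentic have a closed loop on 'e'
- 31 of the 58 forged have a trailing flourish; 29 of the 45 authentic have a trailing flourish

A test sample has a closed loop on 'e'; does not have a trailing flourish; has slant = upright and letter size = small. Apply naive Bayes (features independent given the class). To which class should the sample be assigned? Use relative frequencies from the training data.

authentic

forged: (58/103) × (3/58) × (3/58) × (29/58) × (27/58) ≈ 0.000350657
authentic: (45/103) × (25/45) × (7/45) × (33/45) × (16/45) ≈ 0.00984458
Highest score → authentic.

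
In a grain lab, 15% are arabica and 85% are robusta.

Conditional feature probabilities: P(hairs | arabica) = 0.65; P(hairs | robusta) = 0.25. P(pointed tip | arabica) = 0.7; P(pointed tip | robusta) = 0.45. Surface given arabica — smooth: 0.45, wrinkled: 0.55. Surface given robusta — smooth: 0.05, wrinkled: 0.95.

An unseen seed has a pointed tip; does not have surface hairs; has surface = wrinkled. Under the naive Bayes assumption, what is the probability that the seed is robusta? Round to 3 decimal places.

0.931

arabica: 0.15 × (1−0.65) × 0.7 × 0.55 = 0.0202125
robusta: 0.85 × (1−0.25) × 0.45 × 0.95 = 0.27253125
P(robusta | x) = 0.27253125 / 0.29274375 ≈ 0.931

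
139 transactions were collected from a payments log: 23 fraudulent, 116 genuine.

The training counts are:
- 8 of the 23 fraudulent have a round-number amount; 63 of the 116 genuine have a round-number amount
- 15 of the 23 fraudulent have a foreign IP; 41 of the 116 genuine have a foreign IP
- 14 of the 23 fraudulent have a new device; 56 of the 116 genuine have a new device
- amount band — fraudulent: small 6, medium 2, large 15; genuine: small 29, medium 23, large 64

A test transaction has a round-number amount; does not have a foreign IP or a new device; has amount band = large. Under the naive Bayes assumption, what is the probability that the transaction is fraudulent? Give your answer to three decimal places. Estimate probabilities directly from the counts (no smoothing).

0.058

fraudulent: (23/139) × (8/23) × (8/23) × (9/23) × (15/23) ≈ 0.00510876
genuine: (116/139) × (63/116) × (75/116) × (60/116) × (64/116) ≈ 0.0836266
P(fraudulent | x) = 0.00510876 / 0.08873536 ≈ 0.058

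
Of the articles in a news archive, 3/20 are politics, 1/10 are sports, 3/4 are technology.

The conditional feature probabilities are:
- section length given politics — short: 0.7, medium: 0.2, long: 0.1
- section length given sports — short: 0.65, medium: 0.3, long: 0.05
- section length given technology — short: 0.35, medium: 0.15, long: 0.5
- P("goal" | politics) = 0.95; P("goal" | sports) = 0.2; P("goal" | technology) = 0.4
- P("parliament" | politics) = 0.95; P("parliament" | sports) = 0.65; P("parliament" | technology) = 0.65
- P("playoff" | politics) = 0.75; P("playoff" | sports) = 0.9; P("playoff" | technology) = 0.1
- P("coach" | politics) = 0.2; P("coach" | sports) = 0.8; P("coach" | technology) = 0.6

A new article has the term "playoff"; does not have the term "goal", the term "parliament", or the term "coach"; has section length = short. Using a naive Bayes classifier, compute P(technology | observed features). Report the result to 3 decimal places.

0.391

politics: 0.15 × 0.7 × (1−0.95) × (1−0.95) × 0.75 × (1−0.2) = 0.0001575
sports: 0.1 × 0.65 × (1−0.2) × (1−0.65) × 0.9 × (1−0.8) = 0.003276
technology: 0.75 × 0.35 × (1−0.4) × (1−0.65) × 0.1 × (1−0.6) = 0.002205
P(technology | x) = 0.002205 / 0.0056385 ≈ 0.391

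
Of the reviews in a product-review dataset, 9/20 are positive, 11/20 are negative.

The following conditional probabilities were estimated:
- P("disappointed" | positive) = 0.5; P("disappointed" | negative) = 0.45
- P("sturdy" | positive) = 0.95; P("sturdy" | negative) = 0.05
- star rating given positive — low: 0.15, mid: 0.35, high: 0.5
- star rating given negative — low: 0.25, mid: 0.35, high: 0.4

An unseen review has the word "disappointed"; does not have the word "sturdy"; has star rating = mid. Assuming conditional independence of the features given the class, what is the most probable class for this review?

negative

positive: 0.45 × 0.5 × (1−0.95) × 0.35 = 0.0039375
negative: 0.55 × 0.45 × (1−0.05) × 0.35 = 0.08229375
Highest score → negative.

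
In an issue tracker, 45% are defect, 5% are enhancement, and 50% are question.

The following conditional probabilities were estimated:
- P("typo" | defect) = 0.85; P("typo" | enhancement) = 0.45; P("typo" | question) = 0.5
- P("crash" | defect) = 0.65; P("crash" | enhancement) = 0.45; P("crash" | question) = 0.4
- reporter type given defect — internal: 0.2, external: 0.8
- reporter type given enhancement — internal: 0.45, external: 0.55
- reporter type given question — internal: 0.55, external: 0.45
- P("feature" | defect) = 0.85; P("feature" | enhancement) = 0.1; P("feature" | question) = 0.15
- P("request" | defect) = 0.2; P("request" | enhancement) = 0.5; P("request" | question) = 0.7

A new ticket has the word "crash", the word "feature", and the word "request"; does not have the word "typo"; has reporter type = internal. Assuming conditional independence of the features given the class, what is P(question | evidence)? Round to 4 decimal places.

defect: 0.45 × (1−0.85) × 0.65 × 0.2 × 0.85 × 0.2 = 0.00149175
enhancement: 0.05 × (1−0.45) × 0.45 × 0.45 × 0.1 × 0.5 = 0.0002784375
question: 0.5 × (1−0.5) × 0.4 × 0.55 × 0.15 × 0.7 = 0.005775
P(question | x) = 0.005775 / 0.0075451875 ≈ 0.7654

0.7654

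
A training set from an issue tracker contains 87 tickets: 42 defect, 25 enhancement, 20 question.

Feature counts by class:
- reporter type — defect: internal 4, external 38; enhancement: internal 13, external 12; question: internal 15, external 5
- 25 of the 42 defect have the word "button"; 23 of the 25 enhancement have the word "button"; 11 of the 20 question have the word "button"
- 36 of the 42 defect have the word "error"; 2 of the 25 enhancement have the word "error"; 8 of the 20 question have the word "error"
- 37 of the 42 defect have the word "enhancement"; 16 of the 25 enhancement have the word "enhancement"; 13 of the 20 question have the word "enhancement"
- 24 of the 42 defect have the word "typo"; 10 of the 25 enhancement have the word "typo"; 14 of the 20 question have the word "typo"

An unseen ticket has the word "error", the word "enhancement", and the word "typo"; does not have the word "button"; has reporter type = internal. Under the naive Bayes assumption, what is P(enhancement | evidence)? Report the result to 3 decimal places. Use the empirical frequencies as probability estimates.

defect: (42/87) × (4/42) × (17/42) × (36/42) × (37/42) × (24/42) ≈ 0.00802986
enhancement: (25/87) × (13/25) × (2/25) × (2/25) × (16/25) × (10/25) ≈ 0.000244818
question: (20/87) × (15/20) × (9/20) × (8/20) × (13/20) × (14/20) ≈ 0.0141207
P(enhancement | x) = 0.000244818 / 0.022395378 ≈ 0.011

0.011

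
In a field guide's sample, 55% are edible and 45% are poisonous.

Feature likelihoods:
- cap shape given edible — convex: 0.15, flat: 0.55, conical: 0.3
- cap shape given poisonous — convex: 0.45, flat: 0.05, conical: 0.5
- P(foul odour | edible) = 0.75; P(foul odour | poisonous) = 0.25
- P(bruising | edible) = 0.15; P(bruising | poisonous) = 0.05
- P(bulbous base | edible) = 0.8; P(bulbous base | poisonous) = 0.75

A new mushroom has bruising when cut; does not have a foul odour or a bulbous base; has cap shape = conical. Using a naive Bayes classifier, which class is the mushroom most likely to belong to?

poisonous

edible: 0.55 × 0.3 × (1−0.75) × 0.15 × (1−0.8) = 0.0012375
poisonous: 0.45 × 0.5 × (1−0.25) × 0.05 × (1−0.75) = 0.002109375
Highest score → poisonous.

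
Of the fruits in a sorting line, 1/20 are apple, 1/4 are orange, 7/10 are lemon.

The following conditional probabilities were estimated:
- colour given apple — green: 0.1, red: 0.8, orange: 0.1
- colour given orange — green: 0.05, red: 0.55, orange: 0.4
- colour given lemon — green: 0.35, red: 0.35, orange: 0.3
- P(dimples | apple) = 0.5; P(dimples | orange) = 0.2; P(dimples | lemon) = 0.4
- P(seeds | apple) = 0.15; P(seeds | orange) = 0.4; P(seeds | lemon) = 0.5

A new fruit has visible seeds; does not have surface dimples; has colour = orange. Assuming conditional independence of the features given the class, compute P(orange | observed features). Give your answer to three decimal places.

apple: 0.05 × 0.1 × (1−0.5) × 0.15 = 0.000375
orange: 0.25 × 0.4 × (1−0.2) × 0.4 = 0.032
lemon: 0.7 × 0.3 × (1−0.4) × 0.5 = 0.063
P(orange | x) = 0.032 / 0.095375 ≈ 0.336

0.336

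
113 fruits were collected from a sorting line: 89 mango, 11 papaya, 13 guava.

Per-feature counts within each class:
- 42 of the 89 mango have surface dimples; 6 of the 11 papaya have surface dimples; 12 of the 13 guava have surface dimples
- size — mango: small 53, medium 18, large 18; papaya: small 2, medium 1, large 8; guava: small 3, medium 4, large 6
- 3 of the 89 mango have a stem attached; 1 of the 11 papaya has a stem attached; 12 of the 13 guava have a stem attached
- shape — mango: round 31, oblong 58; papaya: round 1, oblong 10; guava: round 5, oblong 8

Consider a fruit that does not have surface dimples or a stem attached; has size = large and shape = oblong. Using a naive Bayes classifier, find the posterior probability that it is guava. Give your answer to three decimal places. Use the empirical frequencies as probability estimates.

mango: (89/113) × (47/89) × (18/89) × (86/89) × (58/89) ≈ 0.0529722
papaya: (11/113) × (5/11) × (8/11) × (10/11) × (10/11) ≈ 0.0265952
guava: (13/113) × (1/13) × (6/13) × (1/13) × (8/13) ≈ 0.000193345
P(guava | x) = 0.000193345 / 0.079760745 ≈ 0.002

0.002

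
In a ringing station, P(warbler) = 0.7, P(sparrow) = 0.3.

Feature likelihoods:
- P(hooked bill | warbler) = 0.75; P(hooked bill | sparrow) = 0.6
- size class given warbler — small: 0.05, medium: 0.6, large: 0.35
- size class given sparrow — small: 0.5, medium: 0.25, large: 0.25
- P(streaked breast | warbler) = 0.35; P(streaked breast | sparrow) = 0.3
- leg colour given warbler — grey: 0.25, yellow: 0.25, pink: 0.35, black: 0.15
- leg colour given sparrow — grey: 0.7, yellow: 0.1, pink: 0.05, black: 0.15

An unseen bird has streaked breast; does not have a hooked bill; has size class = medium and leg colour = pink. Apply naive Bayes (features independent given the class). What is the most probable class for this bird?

warbler

warbler: 0.7 × (1−0.75) × 0.6 × 0.35 × 0.35 = 0.0128625
sparrow: 0.3 × (1−0.6) × 0.25 × 0.3 × 0.05 = 0.00045
Highest score → warbler.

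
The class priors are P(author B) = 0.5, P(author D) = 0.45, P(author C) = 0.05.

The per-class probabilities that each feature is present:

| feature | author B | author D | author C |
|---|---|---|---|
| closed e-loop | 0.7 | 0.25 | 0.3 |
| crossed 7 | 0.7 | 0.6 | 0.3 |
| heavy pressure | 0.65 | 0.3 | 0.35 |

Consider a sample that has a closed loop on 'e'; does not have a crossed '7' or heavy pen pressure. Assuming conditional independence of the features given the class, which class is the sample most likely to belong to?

author B: 0.5 × 0.7 × (1−0.7) × (1−0.65) = 0.03675
author D: 0.45 × 0.25 × (1−0.6) × (1−0.3) = 0.0315
author C: 0.05 × 0.3 × (1−0.3) × (1−0.35) = 0.006825
Highest score → author B.

author B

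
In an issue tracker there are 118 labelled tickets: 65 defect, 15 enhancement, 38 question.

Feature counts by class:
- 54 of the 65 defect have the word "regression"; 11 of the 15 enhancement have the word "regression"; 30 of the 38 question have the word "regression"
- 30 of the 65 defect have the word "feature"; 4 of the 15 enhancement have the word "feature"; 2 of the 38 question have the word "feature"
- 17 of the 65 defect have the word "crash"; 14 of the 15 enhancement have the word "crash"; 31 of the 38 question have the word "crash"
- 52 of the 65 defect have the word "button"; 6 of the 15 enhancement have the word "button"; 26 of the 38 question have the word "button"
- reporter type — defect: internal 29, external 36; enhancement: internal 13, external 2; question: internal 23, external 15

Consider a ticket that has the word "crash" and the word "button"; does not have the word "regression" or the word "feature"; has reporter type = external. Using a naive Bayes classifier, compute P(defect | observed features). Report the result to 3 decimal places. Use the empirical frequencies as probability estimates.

defect: (65/118) × (11/65) × (35/65) × (17/65) × (52/65) × (36/65) ≈ 0.00581675
enhancement: (15/118) × (4/15) × (11/15) × (14/15) × (6/15) × (2/15) ≈ 0.00123741
question: (38/118) × (8/38) × (36/38) × (31/38) × (26/38) × (15/38) ≈ 0.0141515
P(defect | x) = 0.00581675 / 0.02120566 ≈ 0.274

0.274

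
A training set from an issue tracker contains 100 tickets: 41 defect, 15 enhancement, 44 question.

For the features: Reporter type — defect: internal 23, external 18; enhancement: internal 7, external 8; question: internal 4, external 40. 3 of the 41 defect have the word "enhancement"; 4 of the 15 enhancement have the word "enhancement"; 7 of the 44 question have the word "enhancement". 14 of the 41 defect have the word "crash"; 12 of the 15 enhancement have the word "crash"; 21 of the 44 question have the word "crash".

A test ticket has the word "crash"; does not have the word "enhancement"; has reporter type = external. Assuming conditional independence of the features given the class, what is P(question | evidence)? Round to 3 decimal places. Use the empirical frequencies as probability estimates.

0.607

defect: (41/100) × (18/41) × (38/41) × (14/41) ≈ 0.0569661
enhancement: (15/100) × (8/15) × (11/15) × (12/15) ≈ 0.0469333
question: (44/100) × (40/44) × (37/44) × (21/44) ≈ 0.160537
P(question | x) = 0.160537 / 0.2644364 ≈ 0.607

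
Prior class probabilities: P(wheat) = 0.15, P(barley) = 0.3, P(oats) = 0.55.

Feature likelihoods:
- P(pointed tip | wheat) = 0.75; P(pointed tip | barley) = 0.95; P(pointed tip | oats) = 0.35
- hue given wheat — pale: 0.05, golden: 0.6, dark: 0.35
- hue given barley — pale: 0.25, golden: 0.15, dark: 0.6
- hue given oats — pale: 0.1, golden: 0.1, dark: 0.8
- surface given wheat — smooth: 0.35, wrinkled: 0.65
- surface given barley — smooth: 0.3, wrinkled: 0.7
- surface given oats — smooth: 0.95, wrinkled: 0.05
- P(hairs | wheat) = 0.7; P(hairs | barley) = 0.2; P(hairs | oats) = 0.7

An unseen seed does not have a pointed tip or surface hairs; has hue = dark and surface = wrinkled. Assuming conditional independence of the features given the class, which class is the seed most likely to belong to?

barley

wheat: 0.15 × (1−0.75) × 0.35 × 0.65 × (1−0.7) = 0.002559375
barley: 0.3 × (1−0.95) × 0.6 × 0.7 × (1−0.2) = 0.00504
oats: 0.55 × (1−0.35) × 0.8 × 0.05 × (1−0.7) = 0.00429
Highest score → barley.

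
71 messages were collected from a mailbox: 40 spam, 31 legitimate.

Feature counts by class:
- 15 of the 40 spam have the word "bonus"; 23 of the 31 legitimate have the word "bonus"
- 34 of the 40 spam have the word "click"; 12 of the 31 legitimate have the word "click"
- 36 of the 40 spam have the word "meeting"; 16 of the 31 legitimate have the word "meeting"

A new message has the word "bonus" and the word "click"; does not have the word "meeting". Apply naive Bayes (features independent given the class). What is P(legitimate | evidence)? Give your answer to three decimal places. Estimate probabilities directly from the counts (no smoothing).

spam: (40/71) × (15/40) × (34/40) × (4/40) ≈ 0.0179577
legitimate: (31/71) × (23/31) × (12/31) × (15/31) ≈ 0.0606762
P(legitimate | x) = 0.0606762 / 0.0786339 ≈ 0.772

0.772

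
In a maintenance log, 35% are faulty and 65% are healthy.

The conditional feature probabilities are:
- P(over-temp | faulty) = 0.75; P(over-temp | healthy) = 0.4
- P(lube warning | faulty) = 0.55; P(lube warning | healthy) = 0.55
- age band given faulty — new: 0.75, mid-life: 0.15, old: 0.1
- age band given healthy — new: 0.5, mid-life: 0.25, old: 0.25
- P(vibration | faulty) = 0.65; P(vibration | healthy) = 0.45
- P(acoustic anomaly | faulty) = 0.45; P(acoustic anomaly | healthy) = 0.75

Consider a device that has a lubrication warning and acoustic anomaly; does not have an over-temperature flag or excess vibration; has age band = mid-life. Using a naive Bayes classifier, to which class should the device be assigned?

healthy

faulty: 0.35 × (1−0.75) × 0.55 × 0.15 × (1−0.65) × 0.45 = 0.001136953125
healthy: 0.65 × (1−0.4) × 0.55 × 0.25 × (1−0.45) × 0.75 = 0.0221203125
Highest score → healthy.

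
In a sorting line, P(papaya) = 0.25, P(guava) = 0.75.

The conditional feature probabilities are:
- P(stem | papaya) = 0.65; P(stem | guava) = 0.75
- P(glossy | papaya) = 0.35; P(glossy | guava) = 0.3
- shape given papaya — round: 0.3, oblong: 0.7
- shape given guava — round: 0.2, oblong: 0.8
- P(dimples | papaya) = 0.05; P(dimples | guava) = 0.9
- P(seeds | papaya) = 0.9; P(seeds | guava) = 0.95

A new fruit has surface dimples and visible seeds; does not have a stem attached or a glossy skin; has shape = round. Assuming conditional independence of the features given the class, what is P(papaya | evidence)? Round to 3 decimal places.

0.033

papaya: 0.25 × (1−0.65) × (1−0.35) × 0.3 × 0.05 × 0.9 = 0.0007678125
guava: 0.75 × (1−0.75) × (1−0.3) × 0.2 × 0.9 × 0.95 = 0.02244375
P(papaya | x) = 0.0007678125 / 0.0232115625 ≈ 0.033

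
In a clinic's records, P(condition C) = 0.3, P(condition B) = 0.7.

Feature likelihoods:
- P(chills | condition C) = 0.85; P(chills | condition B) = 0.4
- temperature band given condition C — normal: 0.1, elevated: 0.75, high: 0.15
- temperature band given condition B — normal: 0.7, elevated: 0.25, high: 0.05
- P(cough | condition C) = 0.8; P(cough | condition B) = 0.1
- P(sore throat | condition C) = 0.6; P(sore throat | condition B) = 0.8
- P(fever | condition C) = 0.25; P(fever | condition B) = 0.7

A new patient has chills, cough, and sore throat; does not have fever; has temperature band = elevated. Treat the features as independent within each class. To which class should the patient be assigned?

condition C

condition C: 0.3 × 0.85 × 0.75 × 0.8 × 0.6 × (1−0.25) = 0.06885
condition B: 0.7 × 0.4 × 0.25 × 0.1 × 0.8 × (1−0.7) = 0.00168
Highest score → condition C.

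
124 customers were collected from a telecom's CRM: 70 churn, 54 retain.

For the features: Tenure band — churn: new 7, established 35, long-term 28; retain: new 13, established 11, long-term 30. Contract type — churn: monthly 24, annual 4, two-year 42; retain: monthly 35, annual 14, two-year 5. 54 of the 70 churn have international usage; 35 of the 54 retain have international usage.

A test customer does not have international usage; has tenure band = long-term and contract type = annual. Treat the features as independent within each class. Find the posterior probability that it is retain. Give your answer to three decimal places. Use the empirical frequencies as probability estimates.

churn: (70/124) × (28/70) × (4/70) × (16/70) ≈ 0.00294931
retain: (54/124) × (30/54) × (14/54) × (19/54) ≈ 0.0220696
P(retain | x) = 0.0220696 / 0.02501891 ≈ 0.882

0.882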